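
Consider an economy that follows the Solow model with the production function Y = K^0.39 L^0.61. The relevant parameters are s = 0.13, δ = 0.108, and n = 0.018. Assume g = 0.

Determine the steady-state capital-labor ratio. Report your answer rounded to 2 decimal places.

k* = 1.05

Steady state requires s·f(k) = (n + δ)·k, i.e. s·k^α = (n + δ)·k.
Dividing both sides by k: k^(1−α) = s / (n + δ).
k^0.61 = 0.13 / (0.018 + 0.108) = 0.13 / 0.126 = 1.0317
k* = 1.0317^(1/0.61) ≈ 1.0525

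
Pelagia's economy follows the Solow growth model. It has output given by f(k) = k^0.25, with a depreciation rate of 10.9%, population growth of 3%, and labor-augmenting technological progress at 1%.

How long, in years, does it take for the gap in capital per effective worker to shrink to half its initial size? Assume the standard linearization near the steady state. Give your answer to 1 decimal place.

Near the steady state the convergence rate is λ = (1 − α)(n + g + δ).
λ = (1 − 0.25) × 0.149 = 0.75 × 0.149 = 0.11175
Half-life = ln 2 / λ = 0.6931 / 0.11175 ≈ 6.20 years

t_½ ≈ 6.2 years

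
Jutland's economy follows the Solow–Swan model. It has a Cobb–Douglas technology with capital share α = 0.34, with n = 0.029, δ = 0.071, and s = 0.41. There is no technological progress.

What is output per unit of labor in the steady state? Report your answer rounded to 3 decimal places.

y* = 2.069

Steady state requires s·f(k) = (n + δ)·k, i.e. s·k^α = (n + δ)·k.
Rearranging, k^(1−α) = s / (n + δ).
k^0.66 = 0.41 / (0.029 + 0.071) = 0.41 / 0.100 = 4.1000
k* = 4.1000^(1/0.66) ≈ 8.4813
y* = (k*)^α = 8.4813^0.34 ≈ 2.0686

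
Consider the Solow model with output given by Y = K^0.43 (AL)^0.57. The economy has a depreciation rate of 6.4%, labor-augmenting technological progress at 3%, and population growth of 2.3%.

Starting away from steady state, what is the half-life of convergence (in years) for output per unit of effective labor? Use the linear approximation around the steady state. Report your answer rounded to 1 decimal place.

half-life ≈ 10.4 years

Near the steady state the convergence rate is λ = (1 − α)(n + g + δ).
λ = (1 − 0.43) × 0.117 = 0.57 × 0.117 = 0.06669
Half-life = ln 2 / λ = 0.6931 / 0.06669 ≈ 10.39 years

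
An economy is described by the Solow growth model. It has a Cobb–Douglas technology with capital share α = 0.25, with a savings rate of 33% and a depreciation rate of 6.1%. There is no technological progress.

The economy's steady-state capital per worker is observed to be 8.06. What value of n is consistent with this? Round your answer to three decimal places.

n ≈ 0.008

Steady state requires s·f(k) = (n + δ)·k, i.e. s·k^α = (n + δ)·k.
So s / (n + δ) = (k*)^(1−α) = 8.06^0.75 = 4.7836.
Therefore n + δ = s / 4.7836 = 0.33 / 4.7836 = 0.0690, so n = 0.0690 − 0.061 = 0.0080.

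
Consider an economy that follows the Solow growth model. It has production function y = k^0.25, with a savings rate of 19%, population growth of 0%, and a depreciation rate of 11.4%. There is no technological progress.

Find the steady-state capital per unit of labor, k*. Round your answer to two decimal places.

k* ≈ 1.98

Steady state requires s·f(k) = (n + δ)·k, i.e. s·k^α = (n + δ)·k.
Rearranging, k^(1−α) = s / (n + δ).
k^0.75 = 0.19 / (0.000 + 0.114) = 0.19 / 0.114 = 1.6667
k* = 1.6667^(1/0.75) ≈ 1.9761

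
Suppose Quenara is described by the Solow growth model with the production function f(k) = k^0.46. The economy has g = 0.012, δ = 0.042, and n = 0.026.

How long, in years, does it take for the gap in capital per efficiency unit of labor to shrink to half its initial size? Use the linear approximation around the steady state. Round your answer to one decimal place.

Near the steady state the convergence rate is λ = (1 − α)(n + g + δ).
λ = (1 − 0.46) × 0.080 = 0.54 × 0.080 = 0.0432
Half-life = ln 2 / λ = 0.6931 / 0.0432 ≈ 16.04 years

half-life ≈ 16.0 years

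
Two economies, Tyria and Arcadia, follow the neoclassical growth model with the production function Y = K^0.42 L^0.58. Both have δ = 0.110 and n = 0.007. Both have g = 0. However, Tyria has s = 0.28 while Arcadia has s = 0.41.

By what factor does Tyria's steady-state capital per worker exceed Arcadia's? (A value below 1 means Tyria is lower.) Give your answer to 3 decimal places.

ratio ≈ 0.518

Steady-state k* = [s/(n + δ)]^(1/(1−α)), so the ratio is [ (s_T/(n + δ)_T) / (s_A/(n + δ)_A) ]^1.7241.
s_T/(n + δ)_T = 0.28/0.117 = 2.3932; s_A/(n + δ)_A = 0.41/0.117 = 3.5043.
Ratio = (2.3932/3.5043)^1.7241 = 0.6829^1.7241 ≈ 0.5181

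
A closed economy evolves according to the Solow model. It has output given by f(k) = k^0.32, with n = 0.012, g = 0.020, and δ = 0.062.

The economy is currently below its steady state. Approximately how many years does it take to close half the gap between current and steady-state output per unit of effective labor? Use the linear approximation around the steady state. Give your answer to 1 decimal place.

t_½ ≈ 10.8 years

Near the steady state the convergence rate is λ = (1 − α)(n + g + δ).
λ = (1 − 0.32) × 0.094 = 0.68 × 0.094 = 0.06392
Half-life = ln 2 / λ = 0.6931 / 0.06392 ≈ 10.84 years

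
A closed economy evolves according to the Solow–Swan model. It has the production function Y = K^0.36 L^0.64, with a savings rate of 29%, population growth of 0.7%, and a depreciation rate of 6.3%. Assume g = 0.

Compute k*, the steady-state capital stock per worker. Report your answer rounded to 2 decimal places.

In steady state, investment equals break-even investment: s·k^α = (n + δ)·k.
Rearranging, k^(1−α) = s / (n + δ).
k^0.64 = 0.29 / (0.007 + 0.063) = 0.29 / 0.070 = 4.1429
k* = 4.1429^(1/0.64) ≈ 9.2159

k* = 9.22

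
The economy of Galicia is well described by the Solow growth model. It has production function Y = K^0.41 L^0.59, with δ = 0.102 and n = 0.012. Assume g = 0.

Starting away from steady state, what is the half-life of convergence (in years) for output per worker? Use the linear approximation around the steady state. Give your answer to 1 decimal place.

t_½ ≈ 10.3 years

Near the steady state the convergence rate is λ = (1 − α)(n + δ).
λ = (1 − 0.41) × 0.114 = 0.59 × 0.114 = 0.06726
Half-life = ln 2 / λ = 0.6931 / 0.06726 ≈ 10.30 years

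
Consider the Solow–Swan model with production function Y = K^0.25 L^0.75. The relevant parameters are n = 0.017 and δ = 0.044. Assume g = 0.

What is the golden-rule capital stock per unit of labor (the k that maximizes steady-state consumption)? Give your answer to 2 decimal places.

k_gold ≈ 6.56

The golden rule sets f'(k) = n + δ, i.e. α·k^(α−1) = n + δ.
So k^(1−α) = α / (n + δ) = 0.25 / 0.061 = 4.0984.
k_gold = 4.0984^(1/0.75) ≈ 6.5587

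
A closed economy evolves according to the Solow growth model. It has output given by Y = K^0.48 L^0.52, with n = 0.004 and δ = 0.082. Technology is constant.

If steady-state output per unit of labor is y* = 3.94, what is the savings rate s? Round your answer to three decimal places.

At the steady state, Δk = 0, so s·k^α = (n + δ)·k.
Since y* = [s/(n + δ)]^(α/(1−α)), we have s/(n + δ) = (y*)^((1−α)/α) = 3.94^1.0833 = 4.4167.
Therefore s = 4.4167 × (n + δ) = 4.4167 × 0.086 = 0.3798.

s ≈ 0.380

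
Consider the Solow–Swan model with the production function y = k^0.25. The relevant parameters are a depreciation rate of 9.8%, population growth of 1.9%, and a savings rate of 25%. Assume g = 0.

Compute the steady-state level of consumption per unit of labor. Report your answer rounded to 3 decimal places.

At the steady state, Δk = 0, so s·k^α = (n + δ)·k.
Dividing both sides by k: k^(1−α) = s / (n + δ).
k^0.75 = 0.25 / (0.019 + 0.098) = 0.25 / 0.117 = 2.1368
k* = 2.1368^(1/0.75) ≈ 2.7522
y* = (k*)^α = 2.7522^0.25 ≈ 1.2880
c* = (1 − s)·y* = (1 − 0.25) × 1.2880 ≈ 0.9660

c* ≈ 0.966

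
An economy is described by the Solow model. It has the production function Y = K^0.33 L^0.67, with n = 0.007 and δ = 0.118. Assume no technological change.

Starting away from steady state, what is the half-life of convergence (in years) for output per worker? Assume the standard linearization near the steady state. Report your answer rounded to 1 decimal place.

about 8.3 years

Near the steady state the convergence rate is λ = (1 − α)(n + δ).
λ = (1 − 0.33) × 0.125 = 0.67 × 0.125 = 0.08375
Half-life = ln 2 / λ = 0.6931 / 0.08375 ≈ 8.28 years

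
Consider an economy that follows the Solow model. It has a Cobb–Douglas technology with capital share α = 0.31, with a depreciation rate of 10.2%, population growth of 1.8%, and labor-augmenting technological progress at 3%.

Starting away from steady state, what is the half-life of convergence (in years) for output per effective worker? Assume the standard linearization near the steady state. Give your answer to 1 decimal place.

t_½ ≈ 6.7 years

Near the steady state the convergence rate is λ = (1 − α)(n + g + δ).
λ = (1 − 0.31) × 0.150 = 0.69 × 0.150 = 0.1035
Half-life = ln 2 / λ = 0.6931 / 0.1035 ≈ 6.70 years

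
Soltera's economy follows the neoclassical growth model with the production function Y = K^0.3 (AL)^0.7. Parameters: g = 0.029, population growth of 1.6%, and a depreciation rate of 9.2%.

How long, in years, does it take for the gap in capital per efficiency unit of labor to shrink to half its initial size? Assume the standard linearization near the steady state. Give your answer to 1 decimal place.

Near the steady state the convergence rate is λ = (1 − α)(n + g + δ).
λ = (1 − 0.3) × 0.137 = 0.7 × 0.137 = 0.0959
Half-life = ln 2 / λ = 0.6931 / 0.0959 ≈ 7.23 years

half-life ≈ 7.2 years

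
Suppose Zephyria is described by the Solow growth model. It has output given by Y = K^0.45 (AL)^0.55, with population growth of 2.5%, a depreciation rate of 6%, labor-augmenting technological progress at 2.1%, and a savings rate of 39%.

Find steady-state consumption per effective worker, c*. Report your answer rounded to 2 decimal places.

At the steady state, Δk = 0, so s·k^α = (n + g + δ)·k.
Dividing both sides by k: k^(1−α) = s / (n + g + δ).
k^0.55 = 0.39 / (0.025 + 0.021 + 0.060) = 0.39 / 0.106 = 3.6792
k* = 3.6792^(1/0.55) ≈ 10.6818
y* = (k*)^α = 10.6818^0.45 ≈ 2.9033
c* = (1 − s)·y* = (1 − 0.39) × 2.9033 ≈ 1.7710

c* = 1.77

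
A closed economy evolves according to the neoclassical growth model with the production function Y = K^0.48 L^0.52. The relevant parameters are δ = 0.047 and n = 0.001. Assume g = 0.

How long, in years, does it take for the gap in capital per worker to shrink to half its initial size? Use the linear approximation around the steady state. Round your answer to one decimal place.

t_½ ≈ 27.8 years

Near the steady state the convergence rate is λ = (1 − α)(n + δ).
λ = (1 − 0.48) × 0.048 = 0.52 × 0.048 = 0.02496
Half-life = ln 2 / λ = 0.6931 / 0.02496 ≈ 27.77 years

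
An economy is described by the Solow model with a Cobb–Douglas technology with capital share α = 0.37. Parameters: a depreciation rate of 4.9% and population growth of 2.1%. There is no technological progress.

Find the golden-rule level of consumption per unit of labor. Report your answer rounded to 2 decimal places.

At the golden rule, f'(k) = n + δ, so α·k^(α−1) = n + δ and k_gold = (α/(n + δ))^(1/(1−α)).
k_gold = (0.37/0.070)^(1/0.63) = 5.2857^1.5873 ≈ 14.0534
c_gold = f(k_gold) − (n + δ)·k_gold = 2.6588 − 0.070×14.0534 ≈ 1.6751

c_gold ≈ 1.68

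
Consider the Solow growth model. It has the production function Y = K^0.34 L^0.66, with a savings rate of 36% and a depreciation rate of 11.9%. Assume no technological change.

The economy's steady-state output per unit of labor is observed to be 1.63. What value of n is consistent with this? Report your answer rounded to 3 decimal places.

In steady state, investment equals break-even investment: s·k^α = (n + δ)·k.
Since y* = [s/(n + δ)]^(α/(1−α)), we have s/(n + δ) = (y*)^((1−α)/α) = 1.63^1.9412 = 2.5817.
Therefore n + δ = s / 2.5817 = 0.36 / 2.5817 = 0.1394, so n = 0.1394 − 0.119 = 0.0204.

n ≈ 0.020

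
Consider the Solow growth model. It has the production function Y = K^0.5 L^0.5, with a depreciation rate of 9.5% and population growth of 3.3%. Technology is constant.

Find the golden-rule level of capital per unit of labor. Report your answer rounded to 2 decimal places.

The golden rule sets f'(k) = n + δ, i.e. α·k^(α−1) = n + δ.
So k^(1−α) = α / (n + δ) = 0.5 / 0.128 = 3.9063.
k_gold = 3.9063^(1/0.5) ≈ 15.2592

k_gold ≈ 15.26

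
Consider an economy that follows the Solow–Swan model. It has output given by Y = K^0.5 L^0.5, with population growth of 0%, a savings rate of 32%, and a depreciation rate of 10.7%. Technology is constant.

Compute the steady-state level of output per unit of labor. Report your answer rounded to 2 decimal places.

At the steady state, Δk = 0, so s·k^α = (n + δ)·k.
Rearranging, k^(1−α) = s / (n + δ).
k^0.5 = 0.32 / (0.000 + 0.107) = 0.32 / 0.107 = 2.9907
k* = 2.9907^(1/0.5) ≈ 8.9443
y* = (k*)^α = 8.9443^0.5 ≈ 2.9907

y* ≈ 2.99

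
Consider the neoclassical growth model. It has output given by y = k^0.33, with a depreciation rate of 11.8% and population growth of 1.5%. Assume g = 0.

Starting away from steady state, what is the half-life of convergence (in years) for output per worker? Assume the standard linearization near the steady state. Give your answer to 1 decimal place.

Near the steady state the convergence rate is λ = (1 − α)(n + δ).
λ = (1 − 0.33) × 0.133 = 0.67 × 0.133 = 0.08911
Half-life = ln 2 / λ = 0.6931 / 0.08911 ≈ 7.78 years

about 7.8 years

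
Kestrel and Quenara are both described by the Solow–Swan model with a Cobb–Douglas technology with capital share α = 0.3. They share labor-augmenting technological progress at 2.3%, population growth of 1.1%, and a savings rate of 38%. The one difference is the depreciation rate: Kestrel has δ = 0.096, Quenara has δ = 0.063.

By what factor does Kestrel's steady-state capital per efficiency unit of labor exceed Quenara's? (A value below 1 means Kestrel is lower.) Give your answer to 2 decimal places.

ratio ≈ 0.66

Steady-state k* = [s/(n + g + δ)]^(1/(1−α)), so the ratio is [ (s_K/(n + g + δ)_K) / (s_Q/(n + g + δ)_Q) ]^1.4286.
s_K/(n + g + δ)_K = 0.38/0.130 = 2.9231; s_Q/(n + g + δ)_Q = 0.38/0.097 = 3.9175.
Ratio = (2.9231/3.9175)^1.4286 = 0.7462^1.4286 ≈ 0.6582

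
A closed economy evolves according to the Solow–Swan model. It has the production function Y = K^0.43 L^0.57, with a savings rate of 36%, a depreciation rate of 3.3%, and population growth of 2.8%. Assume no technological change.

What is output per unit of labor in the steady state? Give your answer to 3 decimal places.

y* = 3.816

In steady state, investment equals break-even investment: s·k^α = (n + δ)·k.
Dividing both sides by k: k^(1−α) = s / (n + δ).
k^0.57 = 0.36 / (0.028 + 0.033) = 0.36 / 0.061 = 5.9016
k* = 5.9016^(1/0.57) ≈ 22.5205
y* = (k*)^α = 22.5205^0.43 ≈ 3.8160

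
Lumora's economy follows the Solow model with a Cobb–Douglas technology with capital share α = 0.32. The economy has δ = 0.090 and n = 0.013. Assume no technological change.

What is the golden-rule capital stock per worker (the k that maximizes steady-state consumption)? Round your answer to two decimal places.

The golden rule sets f'(k) = n + δ, i.e. α·k^(α−1) = n + δ.
So k^(1−α) = α / (n + δ) = 0.32 / 0.103 = 3.1068.
k_gold = 3.1068^(1/0.68) ≈ 5.2965

k_gold ≈ 5.30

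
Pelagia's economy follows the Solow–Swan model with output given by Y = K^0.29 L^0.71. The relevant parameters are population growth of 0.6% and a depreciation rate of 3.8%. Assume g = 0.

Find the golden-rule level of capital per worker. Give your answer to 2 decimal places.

k_gold ≈ 14.24

The golden rule sets f'(k) = n + δ, i.e. α·k^(α−1) = n + δ.
So k^(1−α) = α / (n + δ) = 0.29 / 0.044 = 6.5909.
k_gold = 6.5909^(1/0.71) ≈ 14.2378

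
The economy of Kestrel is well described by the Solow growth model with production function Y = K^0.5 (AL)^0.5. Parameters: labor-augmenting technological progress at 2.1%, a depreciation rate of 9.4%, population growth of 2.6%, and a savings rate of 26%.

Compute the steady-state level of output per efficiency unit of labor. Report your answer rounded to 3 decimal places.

At the steady state, Δk = 0, so s·k^α = (n + g + δ)·k.
Rearranging, k^(1−α) = s / (n + g + δ).
k^0.5 = 0.26 / (0.026 + 0.021 + 0.094) = 0.26 / 0.141 = 1.8440
k* = 1.8440^(1/0.5) ≈ 3.4003
y* = (k*)^α = 3.4003^0.5 ≈ 1.8440

y* = 1.844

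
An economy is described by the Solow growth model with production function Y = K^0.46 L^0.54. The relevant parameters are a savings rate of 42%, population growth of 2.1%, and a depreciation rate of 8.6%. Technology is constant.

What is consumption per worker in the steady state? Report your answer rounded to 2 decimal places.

In steady state, investment equals break-even investment: s·k^α = (n + δ)·k.
Dividing both sides by k: k^(1−α) = s / (n + δ).
k^0.54 = 0.42 / (0.021 + 0.086) = 0.42 / 0.107 = 3.9252
k* = 3.9252^(1/0.54) ≈ 12.5818
y* = (k*)^α = 12.5818^0.46 ≈ 3.2054
c* = (1 − s)·y* = (1 − 0.42) × 3.2054 ≈ 1.8591

c* = 1.86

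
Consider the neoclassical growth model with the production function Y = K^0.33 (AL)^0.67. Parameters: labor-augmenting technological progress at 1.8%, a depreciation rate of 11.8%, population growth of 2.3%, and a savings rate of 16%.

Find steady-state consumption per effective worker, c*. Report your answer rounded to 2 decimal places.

c* ≈ 0.84

Steady state requires s·f(k) = (n + g + δ)·k, i.e. s·k^α = (n + g + δ)·k.
Dividing both sides by k: k^(1−α) = s / (n + g + δ).
k^0.67 = 0.16 / (0.023 + 0.018 + 0.118) = 0.16 / 0.159 = 1.0063
k* = 1.0063^(1/0.67) ≈ 1.0094
y* = (k*)^α = 1.0094^0.33 ≈ 1.0031
c* = (1 − s)·y* = (1 − 0.16) × 1.0031 ≈ 0.8426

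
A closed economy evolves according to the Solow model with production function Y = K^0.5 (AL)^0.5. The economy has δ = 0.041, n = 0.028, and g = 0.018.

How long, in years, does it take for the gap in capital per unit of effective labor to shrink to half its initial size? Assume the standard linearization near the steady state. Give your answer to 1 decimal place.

Near the steady state the convergence rate is λ = (1 − α)(n + g + δ).
λ = (1 − 0.5) × 0.087 = 0.5 × 0.087 = 0.0435
Half-life = ln 2 / λ = 0.6931 / 0.0435 ≈ 15.93 years

half-life ≈ 15.9 years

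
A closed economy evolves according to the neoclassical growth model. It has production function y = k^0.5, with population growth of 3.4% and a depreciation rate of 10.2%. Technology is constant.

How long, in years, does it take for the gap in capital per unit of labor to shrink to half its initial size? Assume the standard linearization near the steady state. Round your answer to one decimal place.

about 10.2 years

Near the steady state the convergence rate is λ = (1 − α)(n + δ).
λ = (1 − 0.5) × 0.136 = 0.5 × 0.136 = 0.0680
Half-life = ln 2 / λ = 0.6931 / 0.0680 ≈ 10.19 years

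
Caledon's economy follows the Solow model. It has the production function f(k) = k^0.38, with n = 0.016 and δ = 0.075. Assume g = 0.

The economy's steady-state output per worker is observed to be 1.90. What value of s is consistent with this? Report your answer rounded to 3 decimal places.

At the steady state, Δk = 0, so s·k^α = (n + δ)·k.
Since y* = [s/(n + δ)]^(α/(1−α)), we have s/(n + δ) = (y*)^((1−α)/α) = 1.90^1.6316 = 2.8498.
Therefore s = 2.8498 × (n + δ) = 2.8498 × 0.091 = 0.2593.

s ≈ 0.259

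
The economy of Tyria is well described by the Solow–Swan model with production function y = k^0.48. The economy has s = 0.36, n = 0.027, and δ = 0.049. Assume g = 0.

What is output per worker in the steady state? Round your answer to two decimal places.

y* = 4.20

In steady state, investment equals break-even investment: s·k^α = (n + δ)·k.
Rearranging, k^(1−α) = s / (n + δ).
k^0.52 = 0.36 / (0.027 + 0.049) = 0.36 / 0.076 = 4.7368
k* = 4.7368^(1/0.52) ≈ 19.9072
y* = (k*)^α = 19.9072^0.48 ≈ 4.2027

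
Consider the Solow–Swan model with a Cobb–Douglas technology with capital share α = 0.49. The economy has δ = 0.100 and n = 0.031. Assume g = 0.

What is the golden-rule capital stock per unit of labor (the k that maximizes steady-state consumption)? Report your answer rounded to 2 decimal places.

The golden rule sets f'(k) = n + δ, i.e. α·k^(α−1) = n + δ.
So k^(1−α) = α / (n + δ) = 0.49 / 0.131 = 3.7405.
k_gold = 3.7405^(1/0.51) ≈ 13.2859

k_gold ≈ 13.29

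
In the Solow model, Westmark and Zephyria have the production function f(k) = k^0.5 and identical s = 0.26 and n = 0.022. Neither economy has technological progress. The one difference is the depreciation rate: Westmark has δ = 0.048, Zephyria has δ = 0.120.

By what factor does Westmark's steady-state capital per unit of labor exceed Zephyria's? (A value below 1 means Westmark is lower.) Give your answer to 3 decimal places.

Steady-state k* = [s/(n + δ)]^(1/(1−α)), so the ratio is [ (s_W/(n + δ)_W) / (s_Z/(n + δ)_Z) ]^2.
s_W/(n + δ)_W = 0.26/0.070 = 3.7143; s_Z/(n + δ)_Z = 0.26/0.142 = 1.8310.
Ratio = (3.7143/1.8310)^2 = 2.0286^2 ≈ 4.1152

k*_W / k*_Z ≈ 4.115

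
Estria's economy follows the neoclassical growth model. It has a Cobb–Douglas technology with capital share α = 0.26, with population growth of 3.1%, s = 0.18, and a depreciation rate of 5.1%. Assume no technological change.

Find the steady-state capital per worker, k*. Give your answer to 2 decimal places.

k* = 2.89

Steady state requires s·f(k) = (n + δ)·k, i.e. s·k^α = (n + δ)·k.
Dividing both sides by k: k^(1−α) = s / (n + δ).
k^0.74 = 0.18 / (0.031 + 0.051) = 0.18 / 0.082 = 2.1951
k* = 2.1951^(1/0.74) ≈ 2.8935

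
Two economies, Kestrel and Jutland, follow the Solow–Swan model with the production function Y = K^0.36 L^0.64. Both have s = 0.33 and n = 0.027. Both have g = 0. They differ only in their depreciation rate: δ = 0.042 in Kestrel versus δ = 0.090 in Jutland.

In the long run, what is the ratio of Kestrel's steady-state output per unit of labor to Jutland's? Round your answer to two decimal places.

y*_K / y*_J ≈ 1.35

Steady-state y* = [s/(n + δ)]^(α/(1−α)), so the ratio is [ (s_K/(n + δ)_K) / (s_J/(n + δ)_J) ]^0.5625.
s_K/(n + δ)_K = 0.33/0.069 = 4.7826; s_J/(n + δ)_J = 0.33/0.117 = 2.8205.
Ratio = (4.7826/2.8205)^0.5625 = 1.6957^0.5625 ≈ 1.3459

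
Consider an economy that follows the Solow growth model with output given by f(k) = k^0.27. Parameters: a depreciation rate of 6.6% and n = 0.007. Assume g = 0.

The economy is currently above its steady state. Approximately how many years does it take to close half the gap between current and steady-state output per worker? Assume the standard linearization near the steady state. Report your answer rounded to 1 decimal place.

half-life ≈ 13.0 years

Near the steady state the convergence rate is λ = (1 − α)(n + δ).
λ = (1 − 0.27) × 0.073 = 0.73 × 0.073 = 0.05329
Half-life = ln 2 / λ = 0.6931 / 0.05329 ≈ 13.01 years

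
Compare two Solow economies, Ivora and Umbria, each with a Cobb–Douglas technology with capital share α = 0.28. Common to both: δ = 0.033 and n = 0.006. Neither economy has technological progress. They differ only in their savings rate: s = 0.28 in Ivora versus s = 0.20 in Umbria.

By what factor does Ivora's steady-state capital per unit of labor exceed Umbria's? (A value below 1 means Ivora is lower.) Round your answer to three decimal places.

Steady-state k* = [s/(n + δ)]^(1/(1−α)), so the ratio is [ (s_I/(n + δ)_I) / (s_U/(n + δ)_U) ]^1.3889.
s_I/(n + δ)_I = 0.28/0.039 = 7.1795; s_U/(n + δ)_U = 0.20/0.039 = 5.1282.
Ratio = (7.1795/5.1282)^1.3889 = 1.4000^1.3889 ≈ 1.5957

k*_I / k*_U ≈ 1.596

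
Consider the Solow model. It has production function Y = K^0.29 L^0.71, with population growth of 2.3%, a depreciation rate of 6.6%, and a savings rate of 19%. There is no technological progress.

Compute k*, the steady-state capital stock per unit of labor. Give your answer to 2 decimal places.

At the steady state, Δk = 0, so s·k^α = (n + δ)·k.
Rearranging, k^(1−α) = s / (n + δ).
k^0.71 = 0.19 / (0.023 + 0.066) = 0.19 / 0.089 = 2.1348
k* = 2.1348^(1/0.71) ≈ 2.9099

k* ≈ 2.91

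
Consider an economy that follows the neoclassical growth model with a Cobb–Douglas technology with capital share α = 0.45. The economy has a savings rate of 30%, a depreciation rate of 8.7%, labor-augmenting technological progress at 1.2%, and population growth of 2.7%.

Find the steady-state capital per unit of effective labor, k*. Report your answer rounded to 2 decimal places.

k* = 4.84

At the steady state, Δk = 0, so s·k^α = (n + g + δ)·k.
Rearranging, k^(1−α) = s / (n + g + δ).
k^0.55 = 0.30 / (0.027 + 0.012 + 0.087) = 0.30 / 0.126 = 2.3810
k* = 2.3810^(1/0.55) ≈ 4.8419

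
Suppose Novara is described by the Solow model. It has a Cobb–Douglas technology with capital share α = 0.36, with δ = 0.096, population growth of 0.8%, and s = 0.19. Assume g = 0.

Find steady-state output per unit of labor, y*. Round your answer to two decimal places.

y* ≈ 1.40

Steady state requires s·f(k) = (n + δ)·k, i.e. s·k^α = (n + δ)·k.
Rearranging, k^(1−α) = s / (n + δ).
k^0.64 = 0.19 / (0.008 + 0.096) = 0.19 / 0.104 = 1.8269
k* = 1.8269^(1/0.64) ≈ 2.5641
y* = (k*)^α = 2.5641^0.36 ≈ 1.4035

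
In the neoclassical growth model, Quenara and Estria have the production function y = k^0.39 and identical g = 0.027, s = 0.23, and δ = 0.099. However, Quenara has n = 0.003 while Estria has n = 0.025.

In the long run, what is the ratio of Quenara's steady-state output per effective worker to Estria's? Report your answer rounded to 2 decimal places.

ratio ≈ 1.11

Steady-state y* = [s/(n + g + δ)]^(α/(1−α)), so the ratio is [ (s_Q/(n + g + δ)_Q) / (s_E/(n + g + δ)_E) ]^0.6393.
s_Q/(n + g + δ)_Q = 0.23/0.129 = 1.7829; s_E/(n + g + δ)_E = 0.23/0.151 = 1.5232.
Ratio = (1.7829/1.5232)^0.6393 = 1.1705^0.6393 ≈ 1.1059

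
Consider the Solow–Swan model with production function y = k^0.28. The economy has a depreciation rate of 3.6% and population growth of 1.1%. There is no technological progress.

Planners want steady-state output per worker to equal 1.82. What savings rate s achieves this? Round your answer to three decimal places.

At the steady state, Δk = 0, so s·k^α = (n + δ)·k.
Since y* = [s/(n + δ)]^(α/(1−α)), we have s/(n + δ) = (y*)^((1−α)/α) = 1.82^2.5714 = 4.6639.
Therefore s = 4.6639 × (n + δ) = 4.6639 × 0.047 = 0.2192.

s ≈ 0.219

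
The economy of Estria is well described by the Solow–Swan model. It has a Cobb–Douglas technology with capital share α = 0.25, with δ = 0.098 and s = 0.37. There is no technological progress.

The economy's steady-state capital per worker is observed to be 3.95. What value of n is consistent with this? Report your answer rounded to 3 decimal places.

n ≈ 0.034

At the steady state, Δk = 0, so s·k^α = (n + δ)·k.
So s / (n + δ) = (k*)^(1−α) = 3.95^0.75 = 2.8019.
Therefore n + δ = s / 2.8019 = 0.37 / 2.8019 = 0.1321, so n = 0.1321 − 0.098 = 0.0341.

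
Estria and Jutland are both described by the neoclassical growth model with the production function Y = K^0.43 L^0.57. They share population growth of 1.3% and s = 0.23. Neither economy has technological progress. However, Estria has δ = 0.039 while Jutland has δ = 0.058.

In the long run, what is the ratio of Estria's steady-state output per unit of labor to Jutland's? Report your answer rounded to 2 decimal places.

y*_E / y*_J ≈ 1.26

Steady-state y* = [s/(n + δ)]^(α/(1−α)), so the ratio is [ (s_E/(n + δ)_E) / (s_J/(n + δ)_J) ]^0.7544.
s_E/(n + δ)_E = 0.23/0.052 = 4.4231; s_J/(n + δ)_J = 0.23/0.071 = 3.2394.
Ratio = (4.4231/3.2394)^0.7544 = 1.3654^0.7544 ≈ 1.2649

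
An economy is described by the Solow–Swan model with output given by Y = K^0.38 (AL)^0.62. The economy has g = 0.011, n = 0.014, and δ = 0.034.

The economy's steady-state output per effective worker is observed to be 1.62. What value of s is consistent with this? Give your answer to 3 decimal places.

s ≈ 0.130

At the steady state, Δk = 0, so s·k^α = (n + g + δ)·k.
Since y* = [s/(n + g + δ)]^(α/(1−α)), we have s/(n + g + δ) = (y*)^((1−α)/α) = 1.62^1.6316 = 2.1971.
Therefore s = 2.1971 × (n + g + δ) = 2.1971 × 0.059 = 0.1296.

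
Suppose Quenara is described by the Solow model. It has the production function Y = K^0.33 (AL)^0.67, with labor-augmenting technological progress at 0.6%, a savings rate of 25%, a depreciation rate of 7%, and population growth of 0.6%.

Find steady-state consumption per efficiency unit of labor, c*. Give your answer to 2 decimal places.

In steady state, investment equals break-even investment: s·k^α = (n + g + δ)·k.
Rearranging, k^(1−α) = s / (n + g + δ).
k^0.67 = 0.25 / (0.006 + 0.006 + 0.070) = 0.25 / 0.082 = 3.0488
k* = 3.0488^(1/0.67) ≈ 5.2794
y* = (k*)^α = 5.2794^0.33 ≈ 1.7316
c* = (1 − s)·y* = (1 − 0.25) × 1.7316 ≈ 1.2987

c* = 1.30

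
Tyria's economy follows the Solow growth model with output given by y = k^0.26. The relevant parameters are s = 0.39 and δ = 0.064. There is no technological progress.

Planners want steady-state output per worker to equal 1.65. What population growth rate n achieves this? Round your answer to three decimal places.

In steady state, investment equals break-even investment: s·k^α = (n + δ)·k.
Since y* = [s/(n + δ)]^(α/(1−α)), we have s/(n + δ) = (y*)^((1−α)/α) = 1.65^2.8462 = 4.1591.
Therefore n + δ = s / 4.1591 = 0.39 / 4.1591 = 0.0938, so n = 0.0938 − 0.064 = 0.0298.

n ≈ 0.030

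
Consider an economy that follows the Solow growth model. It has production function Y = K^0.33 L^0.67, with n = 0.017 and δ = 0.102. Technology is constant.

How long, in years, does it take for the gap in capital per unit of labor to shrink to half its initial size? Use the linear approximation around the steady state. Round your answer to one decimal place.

half-life ≈ 8.7 years

Near the steady state the convergence rate is λ = (1 − α)(n + δ).
λ = (1 − 0.33) × 0.119 = 0.67 × 0.119 = 0.07973
Half-life = ln 2 / λ = 0.6931 / 0.07973 ≈ 8.69 years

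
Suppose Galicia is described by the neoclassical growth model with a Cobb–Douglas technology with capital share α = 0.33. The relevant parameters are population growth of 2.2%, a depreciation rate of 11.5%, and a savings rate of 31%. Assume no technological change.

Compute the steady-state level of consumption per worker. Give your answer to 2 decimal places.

c* ≈ 1.03

In steady state, investment equals break-even investment: s·k^α = (n + δ)·k.
Rearranging, k^(1−α) = s / (n + δ).
k^0.67 = 0.31 / (0.022 + 0.115) = 0.31 / 0.137 = 2.2628
k* = 2.2628^(1/0.67) ≈ 3.3832
y* = (k*)^α = 3.3832^0.33 ≈ 1.4951
c* = (1 − s)·y* = (1 − 0.31) × 1.4951 ≈ 1.0316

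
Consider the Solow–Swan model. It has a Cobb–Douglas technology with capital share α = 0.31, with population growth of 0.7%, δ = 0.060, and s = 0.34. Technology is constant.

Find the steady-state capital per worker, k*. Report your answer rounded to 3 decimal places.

At the steady state, Δk = 0, so s·k^α = (n + δ)·k.
Dividing both sides by k: k^(1−α) = s / (n + δ).
k^0.69 = 0.34 / (0.007 + 0.060) = 0.34 / 0.067 = 5.0746
k* = 5.0746^(1/0.69) ≈ 10.5274

k* ≈ 10.527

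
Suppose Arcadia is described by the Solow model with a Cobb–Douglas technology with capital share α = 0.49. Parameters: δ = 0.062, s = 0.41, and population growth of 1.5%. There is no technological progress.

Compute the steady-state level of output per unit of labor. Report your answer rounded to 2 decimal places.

Steady state requires s·f(k) = (n + δ)·k, i.e. s·k^α = (n + δ)·k.
Dividing both sides by k: k^(1−α) = s / (n + δ).
k^0.51 = 0.41 / (0.015 + 0.062) = 0.41 / 0.077 = 5.3247
k* = 5.3247^(1/0.51) ≈ 26.5527
y* = (k*)^α = 26.5527^0.49 ≈ 4.9867

y* = 4.99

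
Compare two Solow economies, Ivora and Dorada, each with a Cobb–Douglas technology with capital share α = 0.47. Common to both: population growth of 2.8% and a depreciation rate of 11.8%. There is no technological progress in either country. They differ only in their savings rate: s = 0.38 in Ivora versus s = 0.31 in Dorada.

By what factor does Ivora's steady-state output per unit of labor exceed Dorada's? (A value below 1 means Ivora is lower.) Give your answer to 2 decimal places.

Steady-state y* = [s/(n + δ)]^(α/(1−α)), so the ratio is [ (s_I/(n + δ)_I) / (s_D/(n + δ)_D) ]^0.8868.
s_I/(n + δ)_I = 0.38/0.146 = 2.6027; s_D/(n + δ)_D = 0.31/0.146 = 2.1233.
Ratio = (2.6027/2.1233)^0.8868 = 1.2258^0.8868 ≈ 1.1979

ratio ≈ 1.20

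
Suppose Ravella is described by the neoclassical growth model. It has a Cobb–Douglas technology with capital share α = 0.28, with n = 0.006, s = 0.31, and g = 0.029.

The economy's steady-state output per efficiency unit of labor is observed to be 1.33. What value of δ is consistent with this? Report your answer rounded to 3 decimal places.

At the steady state, Δk = 0, so s·k^α = (n + g + δ)·k.
Since y* = [s/(n + g + δ)]^(α/(1−α)), we have s/(n + g + δ) = (y*)^((1−α)/α) = 1.33^2.5714 = 2.0820.
Therefore n + g + δ = s / 2.0820 = 0.31 / 2.0820 = 0.1489, so δ = 0.1489 − 0.035 = 0.1139.

δ ≈ 0.114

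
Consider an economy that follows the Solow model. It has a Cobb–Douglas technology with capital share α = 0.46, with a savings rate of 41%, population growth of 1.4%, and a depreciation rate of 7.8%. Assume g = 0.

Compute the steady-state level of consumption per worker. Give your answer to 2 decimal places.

c* = 2.11

In steady state, investment equals break-even investment: s·k^α = (n + δ)·k.
Rearranging, k^(1−α) = s / (n + δ).
k^0.54 = 0.41 / (0.014 + 0.078) = 0.41 / 0.092 = 4.4565
k* = 4.4565^(1/0.54) ≈ 15.9162
y* = (k*)^α = 15.9162^0.46 ≈ 3.5715
c* = (1 − s)·y* = (1 − 0.41) × 3.5715 ≈ 2.1072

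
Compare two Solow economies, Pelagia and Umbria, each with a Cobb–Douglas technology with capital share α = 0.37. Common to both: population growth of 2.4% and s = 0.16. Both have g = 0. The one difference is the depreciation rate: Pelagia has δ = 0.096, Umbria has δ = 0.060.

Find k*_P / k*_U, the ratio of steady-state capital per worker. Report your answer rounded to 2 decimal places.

Steady-state k* = [s/(n + δ)]^(1/(1−α)), so the ratio is [ (s_P/(n + δ)_P) / (s_U/(n + δ)_U) ]^1.5873.
s_P/(n + δ)_P = 0.16/0.120 = 1.3333; s_U/(n + δ)_U = 0.16/0.084 = 1.9048.
Ratio = (1.3333/1.9048)^1.5873 = 0.7000^1.5873 ≈ 0.5677

ratio ≈ 0.57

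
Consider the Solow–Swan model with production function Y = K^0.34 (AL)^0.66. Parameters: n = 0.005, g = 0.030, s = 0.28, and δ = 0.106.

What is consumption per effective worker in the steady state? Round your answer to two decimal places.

c* = 1.03

Steady state requires s·f(k) = (n + g + δ)·k, i.e. s·k^α = (n + g + δ)·k.
Dividing both sides by k: k^(1−α) = s / (n + g + δ).
k^0.66 = 0.28 / (0.005 + 0.030 + 0.106) = 0.28 / 0.141 = 1.9858
k* = 1.9858^(1/0.66) ≈ 2.8276
y* = (k*)^α = 2.8276^0.34 ≈ 1.4239
c* = (1 − s)·y* = (1 − 0.28) × 1.4239 ≈ 1.0252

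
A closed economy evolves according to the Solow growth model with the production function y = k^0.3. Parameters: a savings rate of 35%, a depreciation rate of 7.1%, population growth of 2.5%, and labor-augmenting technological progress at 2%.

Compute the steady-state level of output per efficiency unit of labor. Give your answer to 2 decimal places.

y* = 1.61

In steady state, investment equals break-even investment: s·k^α = (n + g + δ)·k.
Rearranging, k^(1−α) = s / (n + g + δ).
k^0.7 = 0.35 / (0.025 + 0.020 + 0.071) = 0.35 / 0.116 = 3.0172
k* = 3.0172^(1/0.7) ≈ 4.8434
y* = (k*)^α = 4.8434^0.3 ≈ 1.6053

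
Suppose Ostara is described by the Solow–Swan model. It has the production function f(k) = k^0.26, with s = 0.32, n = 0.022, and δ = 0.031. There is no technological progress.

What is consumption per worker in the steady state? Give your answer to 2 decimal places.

At the steady state, Δk = 0, so s·k^α = (n + δ)·k.
Dividing both sides by k: k^(1−α) = s / (n + δ).
k^0.74 = 0.32 / (0.022 + 0.031) = 0.32 / 0.053 = 6.0377
k* = 6.0377^(1/0.74) ≈ 11.3562
y* = (k*)^α = 11.3562^0.26 ≈ 1.8809
c* = (1 − s)·y* = (1 − 0.32) × 1.8809 ≈ 1.2790

c* = 1.28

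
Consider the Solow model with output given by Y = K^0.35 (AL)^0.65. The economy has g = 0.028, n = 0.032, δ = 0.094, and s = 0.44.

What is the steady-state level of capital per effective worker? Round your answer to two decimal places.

k* = 5.03

At the steady state, Δk = 0, so s·k^α = (n + g + δ)·k.
Rearranging, k^(1−α) = s / (n + g + δ).
k^0.65 = 0.44 / (0.032 + 0.028 + 0.094) = 0.44 / 0.154 = 2.8571
k* = 2.8571^(1/0.65) ≈ 5.0283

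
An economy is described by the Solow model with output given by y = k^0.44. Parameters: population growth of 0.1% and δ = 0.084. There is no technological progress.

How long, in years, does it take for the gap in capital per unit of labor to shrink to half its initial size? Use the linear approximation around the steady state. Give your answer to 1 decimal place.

t_½ ≈ 14.6 years

Near the steady state the convergence rate is λ = (1 − α)(n + δ).
λ = (1 − 0.44) × 0.085 = 0.56 × 0.085 = 0.0476
Half-life = ln 2 / λ = 0.6931 / 0.0476 ≈ 14.56 years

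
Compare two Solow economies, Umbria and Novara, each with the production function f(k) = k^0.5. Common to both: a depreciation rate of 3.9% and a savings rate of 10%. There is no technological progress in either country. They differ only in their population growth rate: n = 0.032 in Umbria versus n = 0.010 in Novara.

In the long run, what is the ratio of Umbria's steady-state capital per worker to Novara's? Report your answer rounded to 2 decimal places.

k*_U / k*_N ≈ 0.48

Steady-state k* = [s/(n + δ)]^(1/(1−α)), so the ratio is [ (s_U/(n + δ)_U) / (s_N/(n + δ)_N) ]^2.
s_U/(n + δ)_U = 0.10/0.071 = 1.4085; s_N/(n + δ)_N = 0.10/0.049 = 2.0408.
Ratio = (1.4085/2.0408)^2 = 0.6902^2 ≈ 0.4764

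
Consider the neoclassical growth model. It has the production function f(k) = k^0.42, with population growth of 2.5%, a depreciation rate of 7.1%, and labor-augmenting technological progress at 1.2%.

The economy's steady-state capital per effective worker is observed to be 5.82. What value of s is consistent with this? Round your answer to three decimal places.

s ≈ 0.300

At the steady state, Δk = 0, so s·k^α = (n + g + δ)·k.
So s / (n + g + δ) = (k*)^(1−α) = 5.82^0.58 = 2.7775.
Therefore s = 2.7775 × (n + g + δ) = 2.7775 × 0.108 = 0.3000.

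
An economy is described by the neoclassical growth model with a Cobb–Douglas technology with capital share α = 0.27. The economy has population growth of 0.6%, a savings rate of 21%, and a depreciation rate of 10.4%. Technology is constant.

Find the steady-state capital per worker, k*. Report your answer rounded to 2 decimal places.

k* = 2.42

In steady state, investment equals break-even investment: s·k^α = (n + δ)·k.
Dividing both sides by k: k^(1−α) = s / (n + δ).
k^0.73 = 0.21 / (0.006 + 0.104) = 0.21 / 0.110 = 1.9091
k* = 1.9091^(1/0.73) ≈ 2.4249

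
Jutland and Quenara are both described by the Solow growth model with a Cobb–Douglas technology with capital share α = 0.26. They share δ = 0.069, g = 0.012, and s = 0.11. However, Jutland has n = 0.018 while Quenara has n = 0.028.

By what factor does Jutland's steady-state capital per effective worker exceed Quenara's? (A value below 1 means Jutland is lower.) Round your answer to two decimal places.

Steady-state k* = [s/(n + g + δ)]^(1/(1−α)), so the ratio is [ (s_J/(n + g + δ)_J) / (s_Q/(n + g + δ)_Q) ]^1.3514.
s_J/(n + g + δ)_J = 0.11/0.099 = 1.1111; s_Q/(n + g + δ)_Q = 0.11/0.109 = 1.0092.
Ratio = (1.1111/1.0092)^1.3514 = 1.1010^1.3514 ≈ 1.1389

k*_J / k*_Q ≈ 1.14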